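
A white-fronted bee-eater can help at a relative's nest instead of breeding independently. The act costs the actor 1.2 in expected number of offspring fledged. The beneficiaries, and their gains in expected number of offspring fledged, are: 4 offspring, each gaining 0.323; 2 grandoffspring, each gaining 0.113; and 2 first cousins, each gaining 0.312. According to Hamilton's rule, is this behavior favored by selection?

Hamilton's rule: the trait is favored when the sum of r·B over every recipient exceeds the actor's cost C.
r to an offspring = 1/2 (one parent–offspring link: r = (1/2)^1 = 1/2).
r to a grandoffspring = 1/4 (two parent–offspring links: r = (1/2)^2 = 1/4).
r to a first cousin = 1/8 (first cousins share one grandparent pair — two paths of length 4: r = 2·(1/2)^4 = 1/8).
Summing one r·B term per recipient: 4·0.5·0.323 + 2·0.25·0.113 + 2·0.125·0.312 = 0.7805.
0.7805 < 1.2: the indirect benefit is less than the cost.

No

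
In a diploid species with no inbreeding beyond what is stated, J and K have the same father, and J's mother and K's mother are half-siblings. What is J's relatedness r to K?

0.3125

With two independent routes of shared ancestry, r is the sum of the two contributions.
J and K are related in two ways: half-sibs through their shared father (r = 1/4) and half first cousins through their mothers (r = 1/16).
r = 1/4 + 1/16 = 0.3125.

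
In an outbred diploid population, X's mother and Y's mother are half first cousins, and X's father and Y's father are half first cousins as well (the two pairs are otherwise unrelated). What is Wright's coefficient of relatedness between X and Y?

0.03125

With two independent routes of shared ancestry, r is the sum of the two contributions.
X and Y are related in two ways: half second cousins through their mothers (r = 1/64) and half second cousins through their fathers (r = 1/64).
r = 1/64 + 1/64 = 0.03125.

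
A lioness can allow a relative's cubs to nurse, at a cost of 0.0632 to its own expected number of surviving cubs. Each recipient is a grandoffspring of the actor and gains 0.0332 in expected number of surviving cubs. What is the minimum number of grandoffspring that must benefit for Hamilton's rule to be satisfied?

8

r to a grandoffspring = 1/4 (two parent–offspring links: r = (1/2)^2 = 1/4).
Hamilton's rule: n·r·B > C  ⇒  n > C/(r·B) = 0.0632/(0.25·0.0332) = 7.614.
The smallest integer exceeding 7.614 is 8.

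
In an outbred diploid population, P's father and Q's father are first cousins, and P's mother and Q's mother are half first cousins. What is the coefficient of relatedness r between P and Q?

0.046875

Wright's path rule: contributions from independent ancestry routes add.
P and Q are related in two ways: second cousins through their fathers (r = 1/32) and half second cousins through their mothers (r = 1/64).
r = 1/32 + 1/64 = 0.046875.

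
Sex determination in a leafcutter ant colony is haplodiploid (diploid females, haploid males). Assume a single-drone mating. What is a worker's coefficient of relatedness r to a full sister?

Haplodiploid full sisters inherit their father's entire haploid genome identically (contributing 1/2) and on average half of their mother's contribution (1/2 · 1/2 = 1/4); r = 1/2 + 1/4 = 3/4.

0.75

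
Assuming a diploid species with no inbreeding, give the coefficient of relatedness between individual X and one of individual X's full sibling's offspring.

0.25

Each parent–offspring link contributes a factor of 1/2, and independent paths through distinct common ancestors add.
Full aunt/uncle↔niece/nephew: two paths of length 3 through the shared grandparent pair: r = 2·(1/2)^3 = 1/4.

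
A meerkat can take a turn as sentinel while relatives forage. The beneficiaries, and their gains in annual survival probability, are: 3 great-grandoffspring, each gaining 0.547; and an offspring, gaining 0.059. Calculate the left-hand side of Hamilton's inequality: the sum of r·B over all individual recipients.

r to a great-grandoffspring = 1/8 (three parent–offspring links: r = (1/2)^3 = 1/8).
r to an offspring = 0.5 (one parent–offspring link: r = (1/2)^1 = 1/2).
Summing one r·B term per recipient: 3·0.125·0.547 + 1·0.5·0.059 = 0.234625.

0.234625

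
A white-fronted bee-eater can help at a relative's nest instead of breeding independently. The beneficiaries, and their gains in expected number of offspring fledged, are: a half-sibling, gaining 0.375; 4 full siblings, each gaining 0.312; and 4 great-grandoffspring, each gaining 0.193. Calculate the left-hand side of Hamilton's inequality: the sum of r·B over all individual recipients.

r to a half-sibling = 0.25 (half-sibs share one parent — one path of length 2: r = (1/2)^2 = 1/4).
r to a full sibling = 0.5 (full sibs share both parents — two paths of length 2: r = 2·(1/2)^2 = 1/2).
r to a great-grandoffspring = 1/8 (three parent–offspring links: r = (1/2)^3 = 1/8).
Summing one r·B term per recipient: 1·0.25·0.375 + 4·0.5·0.312 + 4·0.125·0.193 = 0.81425.

0.81425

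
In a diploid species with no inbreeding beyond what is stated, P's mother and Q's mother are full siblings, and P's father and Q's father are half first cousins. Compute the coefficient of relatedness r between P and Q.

Relatedness sums over independent paths through distinct common ancestors.
P and Q are related in two ways: first cousins through their mothers (r = 1/8) and half second cousins through their fathers (r = 1/64).
r = 1/8 + 1/64 = 0.140625.

0.140625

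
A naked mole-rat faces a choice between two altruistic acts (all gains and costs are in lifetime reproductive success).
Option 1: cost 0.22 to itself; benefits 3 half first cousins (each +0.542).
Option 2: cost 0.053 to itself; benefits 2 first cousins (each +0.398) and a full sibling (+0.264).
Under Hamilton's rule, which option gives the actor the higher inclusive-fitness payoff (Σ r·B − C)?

Option 2

Option 1: r to a half first cousin = 0.0625.
Option 1: Σ r·B − C = (3·0.0625·0.542) − 0.22 = -0.118375.
Option 2: r to a first cousin = 0.125.
Option 2: r to a full sibling = 0.5.
Option 2: Σ r·B − C = (2·0.125·0.398 + 1·0.5·0.264) − 0.053 = 0.1785.
Option 2 has the higher net inclusive-fitness payoff.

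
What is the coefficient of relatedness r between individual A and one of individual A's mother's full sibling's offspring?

Each parent–offspring link contributes a factor of 1/2, and independent paths through distinct common ancestors add.
First cousins share one grandparent pair — two paths of length 4: r = 2·(1/2)^4 = 1/8.

0.125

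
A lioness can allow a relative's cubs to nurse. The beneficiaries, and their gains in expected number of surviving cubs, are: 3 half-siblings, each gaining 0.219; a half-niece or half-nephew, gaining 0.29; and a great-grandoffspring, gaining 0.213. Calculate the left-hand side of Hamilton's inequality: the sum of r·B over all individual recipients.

r to a half-sibling = 0.25 (half-sibs share one parent — one path of length 2: r = (1/2)^2 = 1/4).
r to a half-niece or half-nephew = 1/8 (half-aunt/uncle↔niece/nephew: one path of length 3: r = (1/2)^3 = 1/8).
r to a great-grandoffspring = 0.125 (three parent–offspring links: r = (1/2)^3 = 1/8).
Summing one r·B term per recipient: 3·0.25·0.219 + 1·0.125·0.29 + 1·0.125·0.213 = 0.227125.

0.227125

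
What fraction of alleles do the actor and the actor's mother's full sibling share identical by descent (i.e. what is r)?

Each parent–offspring link contributes a factor of 1/2, and independent paths through distinct common ancestors add.
Full aunt/uncle↔niece/nephew: two paths of length 3 through the shared grandparent pair: r = 2·(1/2)^3 = 1/4.

0.25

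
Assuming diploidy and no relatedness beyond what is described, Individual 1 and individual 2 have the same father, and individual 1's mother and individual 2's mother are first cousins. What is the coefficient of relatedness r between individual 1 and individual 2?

Independent pedigree routes through distinct common ancestors add.
Individual 1 and individual 2 are related in two ways: half-sibs through their shared father (r = 1/4) and second cousins through their mothers (r = 1/32).
r = 1/4 + 1/32 = 0.28125.

0.28125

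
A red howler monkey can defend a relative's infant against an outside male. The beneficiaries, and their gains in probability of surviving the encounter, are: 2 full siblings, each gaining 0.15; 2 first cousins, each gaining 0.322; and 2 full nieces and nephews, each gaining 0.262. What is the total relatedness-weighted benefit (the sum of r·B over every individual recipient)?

0.3615

r to a full sibling = 0.5 (full sibs share both parents — two paths of length 2: r = 2·(1/2)^2 = 1/2).
r to a first cousin = 0.125 (first cousins share one grandparent pair — two paths of length 4: r = 2·(1/2)^4 = 1/8).
r to a full niece or nephew = 1/4 (full aunt/uncle↔niece/nephew: two paths of length 3 through the shared grandparent pair: r = 2·(1/2)^3 = 1/4).
Summing one r·B term per recipient: 2·0.5·0.15 + 2·0.125·0.322 + 2·0.25·0.262 = 0.3615.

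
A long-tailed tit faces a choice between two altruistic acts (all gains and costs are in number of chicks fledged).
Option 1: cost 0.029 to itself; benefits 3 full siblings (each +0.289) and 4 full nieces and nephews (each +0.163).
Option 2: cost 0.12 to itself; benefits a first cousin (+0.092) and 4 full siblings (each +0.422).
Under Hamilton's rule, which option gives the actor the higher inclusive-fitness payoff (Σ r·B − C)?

Option 2

Option 1: r to a full sibling = 0.5.
Option 1: r to a full niece or nephew = 0.25.
Option 1: Σ r·B − C = (3·0.5·0.289 + 4·0.25·0.163) − 0.029 = 0.5675.
Option 2: r to a first cousin = 0.125.
Option 2: r to a full sibling = 0.5.
Option 2: Σ r·B − C = (1·0.125·0.092 + 4·0.5·0.422) − 0.12 = 0.7355.
Option 2 has the higher net inclusive-fitness payoff.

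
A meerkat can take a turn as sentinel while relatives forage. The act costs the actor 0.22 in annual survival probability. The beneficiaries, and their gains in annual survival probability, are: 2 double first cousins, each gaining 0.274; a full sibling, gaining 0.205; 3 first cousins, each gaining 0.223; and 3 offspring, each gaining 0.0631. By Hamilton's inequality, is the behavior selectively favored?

Hamilton's rule: the trait is favored when the sum of r·B over every recipient exceeds the actor's cost C.
r to a double first cousin = 1/4 (double first cousins share both grandparent pairs — four paths of length 4: r = 4·(1/2)^4 = 1/4).
r to a full sibling = 1/2 (full sibs share both parents — two paths of length 2: r = 2·(1/2)^2 = 1/2).
r to a first cousin = 0.125 (first cousins share one grandparent pair — two paths of length 4: r = 2·(1/2)^4 = 1/8).
r to an offspring = 0.5 (one parent–offspring link: r = (1/2)^1 = 1/2).
Summing one r·B term per recipient: 2·0.25·0.274 + 1·0.5·0.205 + 3·0.125·0.223 + 3·0.5·0.0631 = 0.417775.
0.417775 > 0.22: the indirect benefit exceeds the cost.

Yes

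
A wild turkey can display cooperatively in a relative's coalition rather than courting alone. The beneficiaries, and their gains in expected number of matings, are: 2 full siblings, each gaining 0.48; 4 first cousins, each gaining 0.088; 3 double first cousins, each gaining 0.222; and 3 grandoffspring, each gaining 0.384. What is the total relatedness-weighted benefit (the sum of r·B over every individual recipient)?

r to a full sibling = 0.5 (full sibs share both parents — two paths of length 2: r = 2·(1/2)^2 = 1/2).
r to a first cousin = 1/8 (first cousins share one grandparent pair — two paths of length 4: r = 2·(1/2)^4 = 1/8).
r to a double first cousin = 0.25 (double first cousins share both grandparent pairs — four paths of length 4: r = 4·(1/2)^4 = 1/4).
r to a grandoffspring = 1/4 (two parent–offspring links: r = (1/2)^2 = 1/4).
Summing one r·B term per recipient: 2·0.5·0.48 + 4·0.125·0.088 + 3·0.25·0.222 + 3·0.25·0.384 = 0.9785.

0.9785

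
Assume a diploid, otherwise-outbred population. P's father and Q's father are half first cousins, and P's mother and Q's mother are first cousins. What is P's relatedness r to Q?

0.046875

Relatedness sums over independent paths through distinct common ancestors.
P and Q are related in two ways: half second cousins through their fathers (r = 1/64) and second cousins through their mothers (r = 1/32).
r = 1/64 + 1/32 = 0.046875.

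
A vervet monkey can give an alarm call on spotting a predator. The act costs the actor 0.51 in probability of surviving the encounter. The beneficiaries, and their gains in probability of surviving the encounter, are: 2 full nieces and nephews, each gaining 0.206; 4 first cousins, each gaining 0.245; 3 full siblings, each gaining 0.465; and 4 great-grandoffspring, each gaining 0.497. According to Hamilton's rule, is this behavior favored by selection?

Yes

Hamilton's rule: the trait is favored when the sum of r·B over every recipient exceeds the actor's cost C.
r to a full niece or nephew = 1/4 (full aunt/uncle↔niece/nephew: two paths of length 3 through the shared grandparent pair: r = 2·(1/2)^3 = 1/4).
r to a first cousin = 1/8 (first cousins share one grandparent pair — two paths of length 4: r = 2·(1/2)^4 = 1/8).
r to a full sibling = 1/2 (full sibs share both parents — two paths of length 2: r = 2·(1/2)^2 = 1/2).
r to a great-grandoffspring = 1/8 (three parent–offspring links: r = (1/2)^3 = 1/8).
Summing one r·B term per recipient: 2·0.25·0.206 + 4·0.125·0.245 + 3·0.5·0.465 + 4·0.125·0.497 = 1.1715.
1.1715 > 0.51: the indirect benefit exceeds the cost.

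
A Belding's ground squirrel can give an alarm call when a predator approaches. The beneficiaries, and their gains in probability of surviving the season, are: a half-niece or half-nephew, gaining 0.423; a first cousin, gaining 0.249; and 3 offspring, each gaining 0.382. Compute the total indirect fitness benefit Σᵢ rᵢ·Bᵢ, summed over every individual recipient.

0.657

r to a half-niece or half-nephew = 1/8 (half-aunt/uncle↔niece/nephew: one path of length 3: r = (1/2)^3 = 1/8).
r to a first cousin = 1/8 (first cousins share one grandparent pair — two paths of length 4: r = 2·(1/2)^4 = 1/8).
r to an offspring = 1/2 (one parent–offspring link: r = (1/2)^1 = 1/2).
Summing one r·B term per recipient: 1·0.125·0.423 + 1·0.125·0.249 + 3·0.5·0.382 = 0.657.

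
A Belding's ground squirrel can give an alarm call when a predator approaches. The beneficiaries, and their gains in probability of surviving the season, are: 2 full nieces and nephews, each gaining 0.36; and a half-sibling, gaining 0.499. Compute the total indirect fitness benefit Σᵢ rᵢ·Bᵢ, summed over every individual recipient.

r to a full niece or nephew = 1/4 (full aunt/uncle↔niece/nephew: two paths of length 3 through the shared grandparent pair: r = 2·(1/2)^3 = 1/4).
r to a half-sibling = 0.25 (half-sibs share one parent — one path of length 2: r = (1/2)^2 = 1/4).
Summing one r·B term per recipient: 2·0.25·0.36 + 1·0.25·0.499 = 0.30475.

0.30475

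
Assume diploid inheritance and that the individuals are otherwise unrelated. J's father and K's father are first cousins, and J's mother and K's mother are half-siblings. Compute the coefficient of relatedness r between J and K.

With two independent routes of shared ancestry, r is the sum of the two contributions.
J and K are related in two ways: second cousins through their fathers (r = 1/32) and half first cousins through their mothers (r = 1/16).
r = 1/32 + 1/16 = 3/32 = 0.09375.

0.09375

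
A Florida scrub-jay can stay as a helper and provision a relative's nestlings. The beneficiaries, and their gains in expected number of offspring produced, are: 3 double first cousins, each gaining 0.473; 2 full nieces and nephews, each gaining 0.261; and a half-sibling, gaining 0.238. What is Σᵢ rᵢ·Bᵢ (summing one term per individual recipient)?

r to a double first cousin = 0.25 (double first cousins share both grandparent pairs — four paths of length 4: r = 4·(1/2)^4 = 1/4).
r to a full niece or nephew = 1/4 (full aunt/uncle↔niece/nephew: two paths of length 3 through the shared grandparent pair: r = 2·(1/2)^3 = 1/4).
r to a half-sibling = 0.25 (half-sibs share one parent — one path of length 2: r = (1/2)^2 = 1/4).
Summing one r·B term per recipient: 3·0.25·0.473 + 2·0.25·0.261 + 1·0.25·0.238 = 0.54475.

0.54475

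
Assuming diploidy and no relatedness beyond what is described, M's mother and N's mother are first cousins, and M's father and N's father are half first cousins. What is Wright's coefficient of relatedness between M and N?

Relatedness sums over independent paths through distinct common ancestors.
M and N are related in two ways: second cousins through their mothers (r = 1/32) and half second cousins through their fathers (r = 1/64).
r = 1/32 + 1/64 = 0.046875.

0.046875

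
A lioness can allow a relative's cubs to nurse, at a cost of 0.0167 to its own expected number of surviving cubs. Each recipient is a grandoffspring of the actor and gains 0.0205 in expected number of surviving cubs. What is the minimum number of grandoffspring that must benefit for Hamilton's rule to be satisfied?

r to a grandoffspring = 0.25 (two parent–offspring links: r = (1/2)^2 = 1/4).
Hamilton's rule: n·r·B > C  ⇒  n > C/(r·B) = 0.0167/(0.25·0.0205) = 3.259.
The smallest integer exceeding 3.259 is 4.

4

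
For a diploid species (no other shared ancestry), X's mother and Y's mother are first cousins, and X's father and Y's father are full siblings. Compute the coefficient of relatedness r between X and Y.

0.15625

Independent pedigree routes through distinct common ancestors add.
X and Y are related in two ways: second cousins through their mothers (r = 1/32) and first cousins through their fathers (r = 1/8).
r = 1/32 + 1/8 = 5/32 = 0.15625.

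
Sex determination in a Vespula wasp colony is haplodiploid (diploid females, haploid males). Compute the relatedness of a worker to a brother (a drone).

0.25

Her haploid brother carries none of their father's genes and a random half of their mother's genome; that half matches the maternal half of her own genome with probability 1/2: r = 1/2 · 1/2 = 1/4.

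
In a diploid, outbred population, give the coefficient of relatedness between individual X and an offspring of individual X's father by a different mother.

0.25

Each parent–offspring link contributes a factor of 1/2, and independent paths through distinct common ancestors add.
Half-sibs share one parent — one path of length 2: r = (1/2)^2 = 1/4.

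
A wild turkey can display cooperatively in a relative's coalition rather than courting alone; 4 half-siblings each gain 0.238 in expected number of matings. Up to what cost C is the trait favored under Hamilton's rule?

0.238

r to a half-sibling = 1/4 (half-sibs share one parent — one path of length 2: r = (1/2)^2 = 1/4).
Hamilton's rule: n·r·B > C, so the trait is favored while C < n·r·B = 4·0.25·0.238 = 0.238.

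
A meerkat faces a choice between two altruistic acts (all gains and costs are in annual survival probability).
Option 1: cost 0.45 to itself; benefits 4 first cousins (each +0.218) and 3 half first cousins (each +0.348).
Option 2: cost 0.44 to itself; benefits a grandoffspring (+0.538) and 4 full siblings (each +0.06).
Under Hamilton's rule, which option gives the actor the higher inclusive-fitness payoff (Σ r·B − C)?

Option 2

Option 1: r to a first cousin = 0.125.
Option 1: r to a half first cousin = 0.0625.
Option 1: Σ r·B − C = (4·0.125·0.218 + 3·0.0625·0.348) − 0.45 = -0.27575.
Option 2: r to a grandoffspring = 0.25.
Option 2: r to a full sibling = 0.5.
Option 2: Σ r·B − C = (1·0.25·0.538 + 4·0.5·0.06) − 0.44 = -0.1855.
Option 2 has the higher net inclusive-fitness payoff.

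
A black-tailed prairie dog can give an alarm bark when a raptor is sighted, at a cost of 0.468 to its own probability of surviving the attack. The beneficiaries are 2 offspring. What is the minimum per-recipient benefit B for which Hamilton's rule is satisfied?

0.468

r to an offspring = 0.5 (one parent–offspring link: r = (1/2)^1 = 1/2).
Hamilton's rule with n recipients of equal r: n·r·B > C, so B > C/(n·r) = 0.468/(2·0.5) = 0.468.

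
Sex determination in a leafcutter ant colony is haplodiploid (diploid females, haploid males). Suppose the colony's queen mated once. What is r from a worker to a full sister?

Haplodiploid full sisters inherit their father's entire haploid genome identically (contributing 1/2) and on average half of their mother's contribution (1/2 · 1/2 = 1/4); r = 1/2 + 1/4 = 3/4.

0.75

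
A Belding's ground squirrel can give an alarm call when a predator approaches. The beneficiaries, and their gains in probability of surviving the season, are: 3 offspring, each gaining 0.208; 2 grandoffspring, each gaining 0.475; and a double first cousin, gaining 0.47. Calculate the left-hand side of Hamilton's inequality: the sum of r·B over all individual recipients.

r to an offspring = 0.5 (one parent–offspring link: r = (1/2)^1 = 1/2).
r to a grandoffspring = 0.25 (two parent–offspring links: r = (1/2)^2 = 1/4).
r to a double first cousin = 1/4 (double first cousins share both grandparent pairs — four paths of length 4: r = 4·(1/2)^4 = 1/4).
Summing one r·B term per recipient: 3·0.5·0.208 + 2·0.25·0.475 + 1·0.25·0.47 = 0.667.

0.667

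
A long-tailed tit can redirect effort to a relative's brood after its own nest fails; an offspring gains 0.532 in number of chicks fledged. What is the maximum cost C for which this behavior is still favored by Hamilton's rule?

r to an offspring = 1/2 (one parent–offspring link: r = (1/2)^1 = 1/2).
Hamilton's rule: n·r·B > C, so the trait is favored while C < n·r·B = 1·0.5·0.532 = 0.266.

0.266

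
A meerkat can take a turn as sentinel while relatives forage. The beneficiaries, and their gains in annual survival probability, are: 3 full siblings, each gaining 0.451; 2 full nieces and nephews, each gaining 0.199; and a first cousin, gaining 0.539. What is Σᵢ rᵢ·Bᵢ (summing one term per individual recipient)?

r to a full sibling = 0.5 (full sibs share both parents — two paths of length 2: r = 2·(1/2)^2 = 1/2).
r to a full niece or nephew = 0.25 (full aunt/uncle↔niece/nephew: two paths of length 3 through the shared grandparent pair: r = 2·(1/2)^3 = 1/4).
r to a first cousin = 1/8 (first cousins share one grandparent pair — two paths of length 4: r = 2·(1/2)^4 = 1/8).
Summing one r·B term per recipient: 3·0.5·0.451 + 2·0.25·0.199 + 1·0.125·0.539 = 0.843375.

0.843375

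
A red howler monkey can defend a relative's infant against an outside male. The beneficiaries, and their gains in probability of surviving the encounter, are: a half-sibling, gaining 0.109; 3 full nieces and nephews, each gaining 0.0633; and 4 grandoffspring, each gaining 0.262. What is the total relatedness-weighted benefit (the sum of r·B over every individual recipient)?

r to a half-sibling = 0.25 (half-sibs share one parent — one path of length 2: r = (1/2)^2 = 1/4).
r to a full niece or nephew = 0.25 (full aunt/uncle↔niece/nephew: two paths of length 3 through the shared grandparent pair: r = 2·(1/2)^3 = 1/4).
r to a grandoffspring = 0.25 (two parent–offspring links: r = (1/2)^2 = 1/4).
Summing one r·B term per recipient: 1·0.25·0.109 + 3·0.25·0.0633 + 4·0.25·0.262 = 0.336725.

0.336725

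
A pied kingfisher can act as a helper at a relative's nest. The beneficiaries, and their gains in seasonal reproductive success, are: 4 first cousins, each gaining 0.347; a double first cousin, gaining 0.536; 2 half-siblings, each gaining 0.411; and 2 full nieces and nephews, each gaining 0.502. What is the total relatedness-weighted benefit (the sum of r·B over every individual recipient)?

r to a first cousin = 1/8 (first cousins share one grandparent pair — two paths of length 4: r = 2·(1/2)^4 = 1/8).
r to a double first cousin = 1/4 (double first cousins share both grandparent pairs — four paths of length 4: r = 4·(1/2)^4 = 1/4).
r to a half-sibling = 0.25 (half-sibs share one parent — one path of length 2: r = (1/2)^2 = 1/4).
r to a full niece or nephew = 0.25 (full aunt/uncle↔niece/nephew: two paths of length 3 through the shared grandparent pair: r = 2·(1/2)^3 = 1/4).
Summing one r·B term per recipient: 4·0.125·0.347 + 1·0.25·0.536 + 2·0.25·0.411 + 2·0.25·0.502 = 0.764.

0.764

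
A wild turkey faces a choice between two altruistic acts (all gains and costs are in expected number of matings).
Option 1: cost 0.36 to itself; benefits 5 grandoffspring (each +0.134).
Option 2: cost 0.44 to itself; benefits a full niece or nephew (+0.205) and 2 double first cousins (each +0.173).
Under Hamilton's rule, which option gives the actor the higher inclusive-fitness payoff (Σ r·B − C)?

Option 1: r to a grandoffspring = 0.25.
Option 1: Σ r·B − C = (5·0.25·0.134) − 0.36 = -0.1925.
Option 2: r to a full niece or nephew = 0.25.
Option 2: r to a double first cousin = 0.25.
Option 2: Σ r·B − C = (1·0.25·0.205 + 2·0.25·0.173) − 0.44 = -0.30225.
Option 1 has the higher net inclusive-fitness payoff.

Option 1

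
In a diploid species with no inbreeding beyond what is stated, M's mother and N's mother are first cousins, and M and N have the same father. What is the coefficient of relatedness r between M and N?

Independent pedigree routes through distinct common ancestors add.
M and N are related in two ways: second cousins through their mothers (r = 1/32) and half-sibs through their shared father (r = 1/4).
r = 1/32 + 1/4 = 9/32 = 0.28125.

0.28125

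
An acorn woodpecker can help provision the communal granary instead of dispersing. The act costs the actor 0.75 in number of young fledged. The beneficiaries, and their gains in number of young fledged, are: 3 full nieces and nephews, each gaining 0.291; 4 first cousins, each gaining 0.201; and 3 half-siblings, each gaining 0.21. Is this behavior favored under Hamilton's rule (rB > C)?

No

Hamilton's rule: the trait is favored when the sum of r·B over every recipient exceeds the actor's cost C.
r to a full niece or nephew = 0.25 (full aunt/uncle↔niece/nephew: two paths of length 3 through the shared grandparent pair: r = 2·(1/2)^3 = 1/4).
r to a first cousin = 1/8 (first cousins share one grandparent pair — two paths of length 4: r = 2·(1/2)^4 = 1/8).
r to a half-sibling = 1/4 (half-sibs share one parent — one path of length 2: r = (1/2)^2 = 1/4).
Summing one r·B term per recipient: 3·0.25·0.291 + 4·0.125·0.201 + 3·0.25·0.21 = 0.47625.
0.47625 < 0.75: the indirect benefit is less than the cost.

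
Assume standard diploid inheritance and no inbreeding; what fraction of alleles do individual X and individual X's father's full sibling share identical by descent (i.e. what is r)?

0.25

Each parent–offspring link contributes a factor of 1/2, and independent paths through distinct common ancestors add.
Full aunt/uncle↔niece/nephew: two paths of length 3 through the shared grandparent pair: r = 2·(1/2)^3 = 1/4.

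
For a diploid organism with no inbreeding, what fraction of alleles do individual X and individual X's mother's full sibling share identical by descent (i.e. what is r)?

0.25

Each parent–offspring link contributes a factor of 1/2, and independent paths through distinct common ancestors add.
Full aunt/uncle↔niece/nephew: two paths of length 3 through the shared grandparent pair: r = 2·(1/2)^3 = 1/4.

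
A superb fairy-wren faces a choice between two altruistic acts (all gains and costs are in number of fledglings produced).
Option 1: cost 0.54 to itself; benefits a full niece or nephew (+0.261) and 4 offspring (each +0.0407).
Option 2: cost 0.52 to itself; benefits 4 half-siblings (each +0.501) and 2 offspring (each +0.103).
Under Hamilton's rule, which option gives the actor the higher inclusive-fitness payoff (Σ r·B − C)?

Option 2

Option 1: r to a full niece or nephew = 0.25.
Option 1: r to an offspring = 0.5.
Option 1: Σ r·B − C = (1·0.25·0.261 + 4·0.5·0.0407) − 0.54 = -0.39335.
Option 2: r to a half-sibling = 0.25.
Option 2: r to an offspring = 0.5.
Option 2: Σ r·B − C = (4·0.25·0.501 + 2·0.5·0.103) − 0.52 = 0.084.
Option 2 has the higher net inclusive-fitness payoff.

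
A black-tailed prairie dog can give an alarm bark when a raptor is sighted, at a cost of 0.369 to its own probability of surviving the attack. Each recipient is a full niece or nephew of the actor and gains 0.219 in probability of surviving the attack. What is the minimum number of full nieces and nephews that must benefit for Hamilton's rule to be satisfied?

r to a full niece or nephew = 0.25 (full aunt/uncle↔niece/nephew: two paths of length 3 through the shared grandparent pair: r = 2·(1/2)^3 = 1/4).
Hamilton's rule: n·r·B > C  ⇒  n > C/(r·B) = 0.369/(0.25·0.219) = 6.74.
The smallest integer exceeding 6.74 is 7.

7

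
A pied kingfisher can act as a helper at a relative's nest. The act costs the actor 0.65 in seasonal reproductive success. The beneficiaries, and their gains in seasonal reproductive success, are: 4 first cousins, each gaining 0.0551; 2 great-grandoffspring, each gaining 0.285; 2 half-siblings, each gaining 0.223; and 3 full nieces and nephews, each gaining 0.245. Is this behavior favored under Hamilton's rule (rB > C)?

No

Hamilton's rule: the trait is favored when the sum of r·B over every recipient exceeds the actor's cost C.
r to a first cousin = 0.125 (first cousins share one grandparent pair — two paths of length 4: r = 2·(1/2)^4 = 1/8).
r to a great-grandoffspring = 1/8 (three parent–offspring links: r = (1/2)^3 = 1/8).
r to a half-sibling = 0.25 (half-sibs share one parent — one path of length 2: r = (1/2)^2 = 1/4).
r to a full niece or nephew = 0.25 (full aunt/uncle↔niece/nephew: two paths of length 3 through the shared grandparent pair: r = 2·(1/2)^3 = 1/4).
Summing one r·B term per recipient: 4·0.125·0.0551 + 2·0.125·0.285 + 2·0.25·0.223 + 3·0.25·0.245 = 0.39405.
0.39405 < 0.65: the indirect benefit is less than the cost.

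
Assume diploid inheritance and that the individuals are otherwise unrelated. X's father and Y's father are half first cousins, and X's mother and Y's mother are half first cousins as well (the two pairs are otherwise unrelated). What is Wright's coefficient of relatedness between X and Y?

0.03125

Relatedness sums over independent paths through distinct common ancestors.
X and Y are related in two ways: half second cousins through their fathers (r = 1/64) and half second cousins through their mothers (r = 1/64).
r = 1/64 + 1/64 = 1/32 = 0.03125.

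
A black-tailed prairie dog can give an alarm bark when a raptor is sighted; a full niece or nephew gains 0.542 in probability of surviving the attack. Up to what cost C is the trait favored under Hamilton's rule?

r to a full niece or nephew = 0.25 (full aunt/uncle↔niece/nephew: two paths of length 3 through the shared grandparent pair: r = 2·(1/2)^3 = 1/4).
Hamilton's rule: n·r·B > C, so the trait is favored while C < n·r·B = 1·0.25·0.542 = 0.1355.

0.1355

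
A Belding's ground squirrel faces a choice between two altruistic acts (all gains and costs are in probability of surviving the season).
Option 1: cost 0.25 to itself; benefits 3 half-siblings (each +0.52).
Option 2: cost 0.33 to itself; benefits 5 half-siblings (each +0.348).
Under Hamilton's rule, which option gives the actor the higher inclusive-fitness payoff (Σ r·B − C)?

Option 1: r to a half-sibling = 0.25.
Option 1: Σ r·B − C = (3·0.25·0.52) − 0.25 = 0.14.
Option 2: r to a half-sibling = 0.25.
Option 2: Σ r·B − C = (5·0.25·0.348) − 0.33 = 0.105.
Option 1 has the higher net inclusive-fitness payoff.

Option 1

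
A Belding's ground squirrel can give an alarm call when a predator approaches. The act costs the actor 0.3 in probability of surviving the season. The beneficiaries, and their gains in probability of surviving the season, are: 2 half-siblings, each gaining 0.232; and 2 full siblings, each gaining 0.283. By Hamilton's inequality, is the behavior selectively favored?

Yes

Hamilton's rule: the trait is favored when the sum of r·B over every recipient exceeds the actor's cost C.
r to a half-sibling = 0.25 (half-sibs share one parent — one path of length 2: r = (1/2)^2 = 1/4).
r to a full sibling = 0.5 (full sibs share both parents — two paths of length 2: r = 2·(1/2)^2 = 1/2).
Summing one r·B term per recipient: 2·0.25·0.232 + 2·0.5·0.283 = 0.399.
0.399 > 0.3: the indirect benefit exceeds the cost.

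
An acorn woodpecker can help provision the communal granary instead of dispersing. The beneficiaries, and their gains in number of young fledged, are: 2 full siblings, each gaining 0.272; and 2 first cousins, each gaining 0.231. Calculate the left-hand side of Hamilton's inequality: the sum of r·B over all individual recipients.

r to a full sibling = 0.5 (full sibs share both parents — two paths of length 2: r = 2·(1/2)^2 = 1/2).
r to a first cousin = 1/8 (first cousins share one grandparent pair — two paths of length 4: r = 2·(1/2)^4 = 1/8).
Summing one r·B term per recipient: 2·0.5·0.272 + 2·0.125·0.231 = 0.32975.

0.32975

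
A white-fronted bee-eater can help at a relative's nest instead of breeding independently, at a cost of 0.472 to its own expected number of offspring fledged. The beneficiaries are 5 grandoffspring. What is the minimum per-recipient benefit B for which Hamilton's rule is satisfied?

0.3776

r to a grandoffspring = 0.25 (two parent–offspring links: r = (1/2)^2 = 1/4).
Hamilton's rule with n recipients of equal r: n·r·B > C, so B > C/(n·r) = 0.472/(5·0.25) = 0.3776.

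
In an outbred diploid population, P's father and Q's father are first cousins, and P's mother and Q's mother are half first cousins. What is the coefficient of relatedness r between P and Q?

With two independent routes of shared ancestry, r is the sum of the two contributions.
P and Q are related in two ways: second cousins through their fathers (r = 1/32) and half second cousins through their mothers (r = 1/64).
r = 1/32 + 1/64 = 0.046875.

0.046875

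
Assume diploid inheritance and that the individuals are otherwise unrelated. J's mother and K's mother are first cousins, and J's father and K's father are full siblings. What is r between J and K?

0.15625

Independent pedigree routes through distinct common ancestors add.
J and K are related in two ways: second cousins through their mothers (r = 1/32) and first cousins through their fathers (r = 1/8).
r = 1/32 + 1/8 = 5/32 = 0.15625.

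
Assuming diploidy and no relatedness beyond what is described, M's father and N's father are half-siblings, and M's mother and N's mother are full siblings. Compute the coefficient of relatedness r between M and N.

Independent pedigree routes through distinct common ancestors add.
M and N are related in two ways: half first cousins through their fathers (r = 1/16) and first cousins through their mothers (r = 1/8).
r = 1/16 + 1/8 = 3/16 = 0.1875.

0.1875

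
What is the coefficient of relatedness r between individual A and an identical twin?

Each parent–offspring link contributes a factor of 1/2, and independent paths through distinct common ancestors add.
Monozygotic twins share every allele identical by descent: r = 1.

1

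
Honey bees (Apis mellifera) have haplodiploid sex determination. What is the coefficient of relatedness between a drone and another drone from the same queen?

Haploid brothers each carry a random half of the queen's diploid genome, so on average they share half: r = 1/2.

0.5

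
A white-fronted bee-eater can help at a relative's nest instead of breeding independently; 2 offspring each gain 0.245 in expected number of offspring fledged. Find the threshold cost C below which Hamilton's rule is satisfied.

0.245

r to an offspring = 1/2 (one parent–offspring link: r = (1/2)^1 = 1/2).
Hamilton's rule: n·r·B > C, so the trait is favored while C < n·r·B = 2·0.5·0.245 = 0.245.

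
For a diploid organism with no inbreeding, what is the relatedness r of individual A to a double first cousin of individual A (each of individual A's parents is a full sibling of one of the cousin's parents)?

Each parent–offspring link contributes a factor of 1/2, and independent paths through distinct common ancestors add.
Double first cousins share both grandparent pairs — four paths of length 4: r = 4·(1/2)^4 = 1/4.

0.25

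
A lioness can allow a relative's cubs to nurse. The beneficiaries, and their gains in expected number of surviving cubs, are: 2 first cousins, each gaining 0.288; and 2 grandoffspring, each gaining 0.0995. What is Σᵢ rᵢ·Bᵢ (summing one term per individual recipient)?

r to a first cousin = 1/8 (first cousins share one grandparent pair — two paths of length 4: r = 2·(1/2)^4 = 1/8).
r to a grandoffspring = 1/4 (two parent–offspring links: r = (1/2)^2 = 1/4).
Summing one r·B term per recipient: 2·0.125·0.288 + 2·0.25·0.0995 = 0.12175.

0.12175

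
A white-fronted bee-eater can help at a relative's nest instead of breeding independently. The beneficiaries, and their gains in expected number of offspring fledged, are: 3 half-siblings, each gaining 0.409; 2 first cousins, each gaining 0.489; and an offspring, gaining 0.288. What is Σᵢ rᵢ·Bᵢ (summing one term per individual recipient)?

r to a half-sibling = 1/4 (half-sibs share one parent — one path of length 2: r = (1/2)^2 = 1/4).
r to a first cousin = 0.125 (first cousins share one grandparent pair — two paths of length 4: r = 2·(1/2)^4 = 1/8).
r to an offspring = 0.5 (one parent–offspring link: r = (1/2)^1 = 1/2).
Summing one r·B term per recipient: 3·0.25·0.409 + 2·0.125·0.489 + 1·0.5·0.288 = 0.573.

0.573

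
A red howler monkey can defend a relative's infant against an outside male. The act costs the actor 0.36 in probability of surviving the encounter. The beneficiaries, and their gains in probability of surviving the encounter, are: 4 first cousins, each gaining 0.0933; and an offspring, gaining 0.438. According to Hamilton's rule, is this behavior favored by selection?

Hamilton's rule: the trait is favored when the sum of r·B over every recipient exceeds the actor's cost C.
r to a first cousin = 0.125 (first cousins share one grandparent pair — two paths of length 4: r = 2·(1/2)^4 = 1/8).
r to an offspring = 1/2 (one parent–offspring link: r = (1/2)^1 = 1/2).
Summing one r·B term per recipient: 4·0.125·0.0933 + 1·0.5·0.438 = 0.26565.
0.26565 < 0.36: the indirect benefit is less than the cost.

No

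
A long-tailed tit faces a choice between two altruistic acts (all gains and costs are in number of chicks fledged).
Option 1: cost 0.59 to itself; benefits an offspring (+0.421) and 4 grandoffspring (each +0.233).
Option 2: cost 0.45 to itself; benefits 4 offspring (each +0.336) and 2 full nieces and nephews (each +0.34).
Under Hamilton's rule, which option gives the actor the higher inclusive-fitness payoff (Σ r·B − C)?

Option 2

Option 1: r to an offspring = 0.5.
Option 1: r to a grandoffspring = 0.25.
Option 1: Σ r·B − C = (1·0.5·0.421 + 4·0.25·0.233) − 0.59 = -0.1465.
Option 2: r to an offspring = 0.5.
Option 2: r to a full niece or nephew = 0.25.
Option 2: Σ r·B − C = (4·0.5·0.336 + 2·0.25·0.34) − 0.45 = 0.392.
Option 2 has the higher net inclusive-fitness payoff.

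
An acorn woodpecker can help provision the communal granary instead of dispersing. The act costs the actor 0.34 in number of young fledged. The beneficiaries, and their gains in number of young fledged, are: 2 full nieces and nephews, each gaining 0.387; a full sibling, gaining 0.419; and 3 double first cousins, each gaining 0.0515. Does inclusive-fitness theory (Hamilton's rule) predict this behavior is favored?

Yes

Hamilton's rule: the trait is favored when the sum of r·B over every recipient exceeds the actor's cost C.
r to a full niece or nephew = 0.25 (full aunt/uncle↔niece/nephew: two paths of length 3 through the shared grandparent pair: r = 2·(1/2)^3 = 1/4).
r to a full sibling = 1/2 (full sibs share both parents — two paths of length 2: r = 2·(1/2)^2 = 1/2).
r to a double first cousin = 0.25 (double first cousins share both grandparent pairs — four paths of length 4: r = 4·(1/2)^4 = 1/4).
Summing one r·B term per recipient: 2·0.25·0.387 + 1·0.5·0.419 + 3·0.25·0.0515 = 0.441625.
0.441625 > 0.34: the indirect benefit exceeds the cost.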